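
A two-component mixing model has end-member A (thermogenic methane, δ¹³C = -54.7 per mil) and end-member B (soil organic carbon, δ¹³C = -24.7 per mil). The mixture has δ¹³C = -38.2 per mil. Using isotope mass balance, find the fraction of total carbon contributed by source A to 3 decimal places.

0.450

δ_mix = f_A·δ_A + (1 − f_A)·δ_B  ⇒  f_A = (δ_mix − δ_B)/(δ_A − δ_B)
f_A = (-38.2 − (-24.7)) / (-54.7 − (-24.7))
f_A = -13.5 / -30.0 = 0.4500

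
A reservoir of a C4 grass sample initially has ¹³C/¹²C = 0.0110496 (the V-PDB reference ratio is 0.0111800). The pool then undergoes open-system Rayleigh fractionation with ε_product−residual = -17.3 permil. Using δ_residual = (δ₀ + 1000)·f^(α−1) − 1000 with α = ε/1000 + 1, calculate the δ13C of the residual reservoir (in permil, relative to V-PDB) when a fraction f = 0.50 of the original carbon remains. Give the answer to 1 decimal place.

δ₀ = (0.0110496/0.0111800 − 1)×1000 = (0.988336 − 1)×1000 = -11.664 permil
α − 1 = ε/1000 = -0.0173
f^(α−1) = 0.50^(-0.0173) = 1.012064
δ_res = (-11.664 + 1000) × 1.012064 − 1000 = 1000.259 − 1000 = 0.26 permil

0.3 permil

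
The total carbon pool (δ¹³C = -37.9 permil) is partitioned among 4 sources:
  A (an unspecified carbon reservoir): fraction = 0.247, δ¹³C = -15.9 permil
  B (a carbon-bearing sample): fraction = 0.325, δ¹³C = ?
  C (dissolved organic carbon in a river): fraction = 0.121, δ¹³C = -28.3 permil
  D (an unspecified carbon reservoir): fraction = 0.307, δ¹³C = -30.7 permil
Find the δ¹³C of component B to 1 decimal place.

-65.0 permil

Isotope mass balance: δ_bulk = Σ fᵢ·δᵢ.
-37.9 = 0.247×(-15.9) + 0.325×δ_B + 0.121×(-28.3) + 0.307×(-30.7)
0.325·δ_B = -37.9 − (-16.776) = -21.123
δ_B = -21.123 / 0.325 = -65.00 permil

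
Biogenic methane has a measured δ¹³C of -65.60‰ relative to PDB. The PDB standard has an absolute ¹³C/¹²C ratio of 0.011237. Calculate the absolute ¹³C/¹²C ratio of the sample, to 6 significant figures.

0.0104999

R_sample = R_standard × (δ¹³C/1000 + 1)
R_sample = 0.011237 × (-65.60/1000 + 1) = 0.011237 × 0.934400
R_sample = 0.0104999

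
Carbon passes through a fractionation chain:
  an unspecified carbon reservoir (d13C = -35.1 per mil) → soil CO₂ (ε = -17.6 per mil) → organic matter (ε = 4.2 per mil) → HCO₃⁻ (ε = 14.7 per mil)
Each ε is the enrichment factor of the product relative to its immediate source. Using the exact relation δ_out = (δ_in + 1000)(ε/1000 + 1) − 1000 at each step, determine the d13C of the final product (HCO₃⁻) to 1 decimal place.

-34.1 per mil

step 1: δ = (-35.10 + 1000)·(-17.6/1000 + 1) − 1000 = -52.08 per mil
step 2: δ = (-52.08 + 1000)·(4.2/1000 + 1) − 1000 = -48.10 per mil
step 3: δ = (-48.10 + 1000)·(14.7/1000 + 1) − 1000 = -34.11 per mil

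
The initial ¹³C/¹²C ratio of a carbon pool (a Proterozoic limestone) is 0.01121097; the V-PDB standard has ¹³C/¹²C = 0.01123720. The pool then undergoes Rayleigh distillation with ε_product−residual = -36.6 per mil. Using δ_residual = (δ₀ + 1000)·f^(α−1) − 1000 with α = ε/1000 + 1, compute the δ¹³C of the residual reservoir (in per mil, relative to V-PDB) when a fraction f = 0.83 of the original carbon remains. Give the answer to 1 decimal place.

δ₀ = (0.01121097/0.01123720 − 1)×1000 = (0.997666 − 1)×1000 = -2.334 per mil
α − 1 = ε/1000 = -0.0366
f^(α−1) = 0.83^(-0.0366) = 1.006843
δ_res = (-2.334 + 1000) × 1.006843 − 1000 = 1004.493 − 1000 = 4.49 per mil

4.5 per mil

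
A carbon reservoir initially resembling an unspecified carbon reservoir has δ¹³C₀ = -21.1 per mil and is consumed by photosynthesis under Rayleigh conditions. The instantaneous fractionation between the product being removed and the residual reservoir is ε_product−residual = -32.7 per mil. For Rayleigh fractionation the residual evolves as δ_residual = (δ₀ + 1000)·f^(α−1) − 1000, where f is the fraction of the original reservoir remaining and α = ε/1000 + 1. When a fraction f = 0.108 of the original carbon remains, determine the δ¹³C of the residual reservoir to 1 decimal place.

52.8 per mil

Rayleigh residual: δ_res = (δ₀ + 1000)·f^(α−1) − 1000
α = ε/1000 + 1 = 0.96730, so α − 1 = -0.03270
f^(α−1) = 0.108^(-0.03270) = 1.075492
δ_res = (-21.1 + 1000) × 1.075492 − 1000 = 1052.799 − 1000 = 52.80 per mil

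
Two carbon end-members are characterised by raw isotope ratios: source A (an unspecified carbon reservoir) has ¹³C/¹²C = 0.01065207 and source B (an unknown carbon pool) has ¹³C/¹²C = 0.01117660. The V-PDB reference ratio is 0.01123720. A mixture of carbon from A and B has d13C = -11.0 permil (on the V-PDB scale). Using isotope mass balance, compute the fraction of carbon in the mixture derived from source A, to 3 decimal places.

0.120

δ_A = (0.01065207/0.01123720 − 1)×1000 = (0.947929 − 1)×1000 = -52.071 permil
δ_B = (0.01117660/0.01123720 − 1)×1000 = (0.994607 − 1)×1000 = -5.393 permil
f_A = (δ_mix − δ_B)/(δ_A − δ_B) = (-11.0 − (-5.393))/(-52.071 − (-5.393))
f_A = -5.607 / -46.678 = 0.1201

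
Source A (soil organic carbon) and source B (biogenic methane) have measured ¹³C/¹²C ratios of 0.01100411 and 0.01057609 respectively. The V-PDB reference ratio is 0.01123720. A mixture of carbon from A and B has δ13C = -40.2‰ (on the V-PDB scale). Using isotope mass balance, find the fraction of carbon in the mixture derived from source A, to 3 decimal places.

0.489

δ_A = (0.01100411/0.01123720 − 1)×1000 = (0.979257 − 1)×1000 = -20.743‰
δ_B = (0.01057609/0.01123720 − 1)×1000 = (0.941168 − 1)×1000 = -58.832‰
f_A = (δ_mix − δ_B)/(δ_A − δ_B) = (-40.2 − (-58.832))/(-20.743 − (-58.832))
f_A = 18.632 / 38.090 = 0.4892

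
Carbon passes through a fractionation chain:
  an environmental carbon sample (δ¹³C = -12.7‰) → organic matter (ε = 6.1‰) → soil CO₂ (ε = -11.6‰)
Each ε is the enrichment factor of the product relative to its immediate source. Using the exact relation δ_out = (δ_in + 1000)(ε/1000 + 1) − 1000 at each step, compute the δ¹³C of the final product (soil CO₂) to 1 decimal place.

step 1: δ = (-12.70 + 1000)·(6.1/1000 + 1) − 1000 = -6.68‰
step 2: δ = (-6.68 + 1000)·(-11.6/1000 + 1) − 1000 = -18.20‰

-18.2‰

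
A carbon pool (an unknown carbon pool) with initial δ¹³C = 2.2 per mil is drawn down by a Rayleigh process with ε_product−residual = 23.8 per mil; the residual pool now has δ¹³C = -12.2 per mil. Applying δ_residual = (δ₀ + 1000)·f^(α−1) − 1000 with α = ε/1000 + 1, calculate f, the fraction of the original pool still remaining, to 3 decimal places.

α − 1 = ε/1000 = 0.0238
(δ_res + 1000)/(δ₀ + 1000) = (-12.2 + 1000)/(2.2 + 1000) = 987.8/1002.2 = 0.985632
f = 0.985632^(1/0.0238) = exp(ln(0.985632)/0.0238) = exp(-0.01447/0.0238)
f = exp(-0.6081) = 0.5444

0.544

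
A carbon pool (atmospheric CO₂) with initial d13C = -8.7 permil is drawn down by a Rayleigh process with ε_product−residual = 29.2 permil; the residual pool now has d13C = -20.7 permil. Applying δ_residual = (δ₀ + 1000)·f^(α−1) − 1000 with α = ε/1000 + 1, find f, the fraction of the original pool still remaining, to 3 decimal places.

α − 1 = ε/1000 = 0.0292
(δ_res + 1000)/(δ₀ + 1000) = (-20.7 + 1000)/(-8.7 + 1000) = 979.3/991.3 = 0.987895
f = 0.987895^(1/0.0292) = exp(ln(0.987895)/0.0292) = exp(-0.01218/0.0292)
f = exp(-0.4171) = 0.6590

0.659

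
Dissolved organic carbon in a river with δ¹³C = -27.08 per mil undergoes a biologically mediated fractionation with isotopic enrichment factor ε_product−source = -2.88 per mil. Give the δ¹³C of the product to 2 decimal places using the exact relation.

-29.88 per mil

To first order, δ_product ≈ δ_source + ε = -29.96 per mil.
Exactly, δ_product = (δ_source + 1000)·(ε/1000 + 1) − 1000.
δ_product = (-27.08 + 1000) × (-2.88/1000 + 1) − 1000
δ_product = -29.882 per mil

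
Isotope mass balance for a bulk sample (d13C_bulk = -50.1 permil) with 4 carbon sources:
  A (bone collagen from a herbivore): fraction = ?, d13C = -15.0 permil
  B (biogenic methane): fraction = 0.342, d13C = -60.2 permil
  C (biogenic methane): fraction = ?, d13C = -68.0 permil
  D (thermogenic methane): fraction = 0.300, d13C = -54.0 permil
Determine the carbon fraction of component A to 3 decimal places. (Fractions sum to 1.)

0.208

Let f_A and f_C be the unknown fractions; fractions sum to 1 so f_A + f_C = 0.358.
Mass balance: Σ fᵢ·δᵢ = δ_bulk ⇒ f_A·(-15.0) + f_C·(-68.0) = -50.1 − (-36.788) = -13.312
Substitute f_C = 0.358 − f_A:
f_A·(-15.0 − -68.0) = -13.312 − 0.358×(-68.0) = 11.032
f_A = 11.032 / 53.0 = 0.2082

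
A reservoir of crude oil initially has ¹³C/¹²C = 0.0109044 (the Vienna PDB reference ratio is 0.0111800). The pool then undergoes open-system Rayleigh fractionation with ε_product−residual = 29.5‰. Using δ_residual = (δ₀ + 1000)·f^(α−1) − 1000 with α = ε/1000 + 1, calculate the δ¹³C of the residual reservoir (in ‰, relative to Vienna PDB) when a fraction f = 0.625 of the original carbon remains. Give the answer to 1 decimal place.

-38.1‰

δ₀ = (0.0109044/0.0111800 − 1)×1000 = (0.975349 − 1)×1000 = -24.651‰
α − 1 = ε/1000 = 0.0295
f^(α−1) = 0.625^(0.0295) = 0.986231
δ_res = (-24.651 + 1000) × 0.986231 − 1000 = 961.919 − 1000 = -38.08‰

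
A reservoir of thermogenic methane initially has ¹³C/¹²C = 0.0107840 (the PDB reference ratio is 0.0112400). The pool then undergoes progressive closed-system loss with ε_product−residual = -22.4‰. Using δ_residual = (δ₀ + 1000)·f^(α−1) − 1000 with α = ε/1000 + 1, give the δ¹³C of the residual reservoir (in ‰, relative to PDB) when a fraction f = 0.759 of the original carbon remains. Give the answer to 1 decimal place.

δ₀ = (0.0107840/0.0112400 − 1)×1000 = (0.959431 − 1)×1000 = -40.569‰
α − 1 = ε/1000 = -0.0224
f^(α−1) = 0.759^(-0.0224) = 1.006196
δ_res = (-40.569 + 1000) × 1.006196 − 1000 = 965.375 − 1000 = -34.62‰

-34.6‰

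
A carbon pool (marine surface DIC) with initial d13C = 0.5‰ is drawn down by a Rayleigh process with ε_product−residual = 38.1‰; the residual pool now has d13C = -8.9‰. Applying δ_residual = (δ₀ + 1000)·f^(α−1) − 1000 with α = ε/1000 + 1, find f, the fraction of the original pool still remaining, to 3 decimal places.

0.781

α − 1 = ε/1000 = 0.0381
(δ_res + 1000)/(δ₀ + 1000) = (-8.9 + 1000)/(0.5 + 1000) = 991.1/1000.5 = 0.990605
f = 0.990605^(1/0.0381) = exp(ln(0.990605)/0.0381) = exp(-0.00944/0.0381)
f = exp(-0.2478) = 0.7805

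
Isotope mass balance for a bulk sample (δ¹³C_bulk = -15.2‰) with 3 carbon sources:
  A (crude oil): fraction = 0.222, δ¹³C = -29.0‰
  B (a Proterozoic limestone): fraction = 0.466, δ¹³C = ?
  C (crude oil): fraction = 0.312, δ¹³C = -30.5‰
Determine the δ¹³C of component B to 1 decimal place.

Isotope mass balance: δ_bulk = Σ fᵢ·δᵢ.
-15.2 = 0.222×(-29.0) + 0.466×δ_B + 0.312×(-30.5)
0.466·δ_B = -15.2 − (-15.954) = 0.754
δ_B = 0.754 / 0.466 = 1.62‰

1.6‰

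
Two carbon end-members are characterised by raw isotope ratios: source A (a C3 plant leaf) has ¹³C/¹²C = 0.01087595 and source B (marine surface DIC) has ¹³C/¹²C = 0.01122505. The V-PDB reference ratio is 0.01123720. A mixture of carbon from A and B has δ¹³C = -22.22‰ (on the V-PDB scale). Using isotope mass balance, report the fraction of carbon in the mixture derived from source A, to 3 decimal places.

0.680

δ_A = (0.01087595/0.01123720 − 1)×1000 = (0.967852 − 1)×1000 = -32.148‰
δ_B = (0.01122505/0.01123720 − 1)×1000 = (0.998919 − 1)×1000 = -1.081‰
f_A = (δ_mix − δ_B)/(δ_A − δ_B) = (-22.22 − (-1.081))/(-32.148 − (-1.081))
f_A = -21.139 / -31.066 = 0.6804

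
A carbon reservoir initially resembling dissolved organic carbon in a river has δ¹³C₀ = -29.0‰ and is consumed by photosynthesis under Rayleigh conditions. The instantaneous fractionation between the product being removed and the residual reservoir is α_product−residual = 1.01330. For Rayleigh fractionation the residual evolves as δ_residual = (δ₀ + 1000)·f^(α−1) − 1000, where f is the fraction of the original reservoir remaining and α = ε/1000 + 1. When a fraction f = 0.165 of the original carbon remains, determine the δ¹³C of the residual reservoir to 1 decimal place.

Rayleigh residual: δ_res = (δ₀ + 1000)·f^(α−1) − 1000
α − 1 = 0.01330
f^(α−1) = 0.165^(0.01330) = 0.976321
δ_res = (-29.0 + 1000) × 0.976321 − 1000 = 948.007 − 1000 = -51.99‰

-52.0‰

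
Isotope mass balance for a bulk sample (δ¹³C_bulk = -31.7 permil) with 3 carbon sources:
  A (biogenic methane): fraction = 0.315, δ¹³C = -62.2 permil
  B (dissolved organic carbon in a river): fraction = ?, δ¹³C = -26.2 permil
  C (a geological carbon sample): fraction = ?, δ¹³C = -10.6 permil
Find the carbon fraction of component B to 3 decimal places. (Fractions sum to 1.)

Let f_B and f_C be the unknown fractions; fractions sum to 1 so f_B + f_C = 0.685.
Mass balance: Σ fᵢ·δᵢ = δ_bulk ⇒ f_B·(-26.2) + f_C·(-10.6) = -31.7 − (-19.593) = -12.107
Substitute f_C = 0.685 − f_B:
f_B·(-26.2 − -10.6) = -12.107 − 0.685×(-10.6) = -4.846
f_B = -4.846 / -15.6 = 0.3106

0.311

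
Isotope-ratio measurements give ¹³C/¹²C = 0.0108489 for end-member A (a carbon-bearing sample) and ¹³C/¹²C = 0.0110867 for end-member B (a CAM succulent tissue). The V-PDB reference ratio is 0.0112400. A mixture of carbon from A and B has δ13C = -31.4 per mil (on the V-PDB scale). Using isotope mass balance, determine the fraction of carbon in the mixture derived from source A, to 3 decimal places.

δ_A = (0.0108489/0.0112400 − 1)×1000 = (0.965205 − 1)×1000 = -34.795 per mil
δ_B = (0.0110867/0.0112400 − 1)×1000 = (0.986361 − 1)×1000 = -13.639 per mil
f_A = (δ_mix − δ_B)/(δ_A − δ_B) = (-31.4 − (-13.639))/(-34.795 − (-13.639))
f_A = -17.761 / -21.157 = 0.8395

0.840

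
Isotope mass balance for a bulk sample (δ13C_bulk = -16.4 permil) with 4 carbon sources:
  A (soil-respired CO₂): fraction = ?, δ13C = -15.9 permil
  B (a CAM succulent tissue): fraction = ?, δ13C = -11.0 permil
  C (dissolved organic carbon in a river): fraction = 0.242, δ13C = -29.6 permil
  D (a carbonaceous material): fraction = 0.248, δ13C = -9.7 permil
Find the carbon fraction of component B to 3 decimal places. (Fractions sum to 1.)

0.261

Let f_B and f_A be the unknown fractions; fractions sum to 1 so f_B + f_A = 0.510.
Mass balance: Σ fᵢ·δᵢ = δ_bulk ⇒ f_B·(-11.0) + f_A·(-15.9) = -16.4 − (-9.569) = -6.831
Substitute f_A = 0.510 − f_B:
f_B·(-11.0 − -15.9) = -6.831 − 0.510×(-15.9) = 1.278
f_B = 1.278 / 4.9 = 0.2608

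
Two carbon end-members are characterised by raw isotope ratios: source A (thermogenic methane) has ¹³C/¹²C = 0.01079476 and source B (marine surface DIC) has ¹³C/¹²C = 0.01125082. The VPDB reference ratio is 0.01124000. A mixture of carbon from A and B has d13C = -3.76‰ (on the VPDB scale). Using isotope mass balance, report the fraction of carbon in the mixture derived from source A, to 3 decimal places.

δ_A = (0.01079476/0.01124000 − 1)×1000 = (0.960388 − 1)×1000 = -39.612‰
δ_B = (0.01125082/0.01124000 − 1)×1000 = (1.000963 − 1)×1000 = 0.963‰
f_A = (δ_mix − δ_B)/(δ_A − δ_B) = (-3.76 − (0.963))/(-39.612 − (0.963))
f_A = -4.723 / -40.575 = 0.1164

0.116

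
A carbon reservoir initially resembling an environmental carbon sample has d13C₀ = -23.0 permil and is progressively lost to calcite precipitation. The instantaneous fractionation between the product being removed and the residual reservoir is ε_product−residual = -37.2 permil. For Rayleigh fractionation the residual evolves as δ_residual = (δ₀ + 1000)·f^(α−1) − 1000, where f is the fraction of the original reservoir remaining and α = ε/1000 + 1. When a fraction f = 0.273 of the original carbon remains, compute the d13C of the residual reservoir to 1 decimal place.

Rayleigh residual: δ_res = (δ₀ + 1000)·f^(α−1) − 1000
α = ε/1000 + 1 = 0.96280, so α − 1 = -0.03720
f^(α−1) = 0.273^(-0.03720) = 1.049481
δ_res = (-23.0 + 1000) × 1.049481 − 1000 = 1025.343 − 1000 = 25.34 permil

25.3 permil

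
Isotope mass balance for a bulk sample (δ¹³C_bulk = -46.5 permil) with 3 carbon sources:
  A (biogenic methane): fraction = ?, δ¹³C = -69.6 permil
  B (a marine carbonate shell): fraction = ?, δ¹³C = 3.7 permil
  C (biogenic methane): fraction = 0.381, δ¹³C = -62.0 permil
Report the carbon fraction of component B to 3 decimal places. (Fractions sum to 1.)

Let f_B and f_A be the unknown fractions; fractions sum to 1 so f_B + f_A = 0.619.
Mass balance: Σ fᵢ·δᵢ = δ_bulk ⇒ f_B·(3.7) + f_A·(-69.6) = -46.5 − (-23.622) = -22.878
Substitute f_A = 0.619 − f_B:
f_B·(3.7 − -69.6) = -22.878 − 0.619×(-69.6) = 20.204
f_B = 20.204 / 73.3 = 0.2756

0.276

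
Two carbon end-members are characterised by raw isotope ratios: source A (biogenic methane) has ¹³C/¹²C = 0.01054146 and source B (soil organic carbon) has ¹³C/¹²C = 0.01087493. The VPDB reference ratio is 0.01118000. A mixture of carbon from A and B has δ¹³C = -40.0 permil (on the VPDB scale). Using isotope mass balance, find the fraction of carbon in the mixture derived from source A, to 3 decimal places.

δ_A = (0.01054146/0.01118000 − 1)×1000 = (0.942886 − 1)×1000 = -57.114 permil
δ_B = (0.01087493/0.01118000 − 1)×1000 = (0.972713 − 1)×1000 = -27.287 permil
f_A = (δ_mix − δ_B)/(δ_A − δ_B) = (-40.0 − (-27.287))/(-57.114 − (-27.287))
f_A = -12.713 / -29.827 = 0.4262

0.426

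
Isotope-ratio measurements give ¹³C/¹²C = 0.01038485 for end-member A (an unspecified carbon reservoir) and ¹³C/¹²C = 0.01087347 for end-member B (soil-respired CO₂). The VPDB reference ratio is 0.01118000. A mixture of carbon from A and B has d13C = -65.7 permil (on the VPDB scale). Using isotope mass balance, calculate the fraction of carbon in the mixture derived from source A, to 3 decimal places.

δ_A = (0.01038485/0.01118000 − 1)×1000 = (0.928877 − 1)×1000 = -71.123 permil
δ_B = (0.01087347/0.01118000 − 1)×1000 = (0.972582 − 1)×1000 = -27.418 permil
f_A = (δ_mix − δ_B)/(δ_A − δ_B) = (-65.7 − (-27.418))/(-71.123 − (-27.418))
f_A = -38.282 / -43.705 = 0.8759

0.876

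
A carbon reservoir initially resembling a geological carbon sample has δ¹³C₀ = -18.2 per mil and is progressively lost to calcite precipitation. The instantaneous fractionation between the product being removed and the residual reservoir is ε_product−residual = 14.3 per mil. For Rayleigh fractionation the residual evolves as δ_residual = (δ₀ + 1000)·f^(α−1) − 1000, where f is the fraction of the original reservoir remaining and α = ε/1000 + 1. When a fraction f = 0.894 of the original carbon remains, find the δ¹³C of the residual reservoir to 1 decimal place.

-19.8 per mil

Rayleigh residual: δ_res = (δ₀ + 1000)·f^(α−1) − 1000
α = ε/1000 + 1 = 1.01430, so α − 1 = 0.01430
f^(α−1) = 0.894^(0.01430) = 0.998399
δ_res = (-18.2 + 1000) × 0.998399 − 1000 = 980.228 − 1000 = -19.77 per mil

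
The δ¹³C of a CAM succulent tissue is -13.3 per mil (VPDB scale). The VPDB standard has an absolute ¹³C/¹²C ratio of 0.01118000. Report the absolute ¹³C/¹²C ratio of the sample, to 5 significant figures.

R_sample = R_standard × (δ¹³C/1000 + 1)
R_sample = 0.01118000 × (-13.3/1000 + 1) = 0.01118000 × 0.986700
R_sample = 0.0110313

0.011031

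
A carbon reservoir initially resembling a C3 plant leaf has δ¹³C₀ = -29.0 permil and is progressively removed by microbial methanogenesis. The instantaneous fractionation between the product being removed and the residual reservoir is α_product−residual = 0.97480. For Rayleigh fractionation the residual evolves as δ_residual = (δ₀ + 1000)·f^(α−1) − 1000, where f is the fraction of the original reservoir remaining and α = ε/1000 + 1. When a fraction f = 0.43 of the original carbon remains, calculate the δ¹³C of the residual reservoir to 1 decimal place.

-8.1 permil

Rayleigh residual: δ_res = (δ₀ + 1000)·f^(α−1) − 1000
α − 1 = -0.02520
f^(α−1) = 0.43^(-0.02520) = 1.021496
δ_res = (-29.0 + 1000) × 1.021496 − 1000 = 991.872 − 1000 = -8.13 permil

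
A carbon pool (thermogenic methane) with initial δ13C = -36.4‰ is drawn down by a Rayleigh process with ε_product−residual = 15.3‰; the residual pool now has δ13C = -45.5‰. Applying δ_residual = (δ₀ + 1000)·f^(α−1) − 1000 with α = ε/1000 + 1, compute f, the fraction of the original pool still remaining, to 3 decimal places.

α − 1 = ε/1000 = 0.0153
(δ_res + 1000)/(δ₀ + 1000) = (-45.5 + 1000)/(-36.4 + 1000) = 954.5/963.6 = 0.990556
f = 0.990556^(1/0.0153) = exp(ln(0.990556)/0.0153) = exp(-0.00949/0.0153)
f = exp(-0.6202) = 0.5379

0.538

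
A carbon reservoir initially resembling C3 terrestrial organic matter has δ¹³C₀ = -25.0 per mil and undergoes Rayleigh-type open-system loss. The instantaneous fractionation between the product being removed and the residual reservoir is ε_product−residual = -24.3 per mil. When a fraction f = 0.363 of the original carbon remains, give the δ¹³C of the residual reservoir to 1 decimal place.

Rayleigh residual: δ_res = (δ₀ + 1000)·f^(α−1) − 1000
α = ε/1000 + 1 = 0.97570, so α − 1 = -0.02430
f^(α−1) = 0.363^(-0.02430) = 1.024930
δ_res = (-25.0 + 1000) × 1.024930 − 1000 = 999.307 − 1000 = -0.69 per mil

-0.7 per mil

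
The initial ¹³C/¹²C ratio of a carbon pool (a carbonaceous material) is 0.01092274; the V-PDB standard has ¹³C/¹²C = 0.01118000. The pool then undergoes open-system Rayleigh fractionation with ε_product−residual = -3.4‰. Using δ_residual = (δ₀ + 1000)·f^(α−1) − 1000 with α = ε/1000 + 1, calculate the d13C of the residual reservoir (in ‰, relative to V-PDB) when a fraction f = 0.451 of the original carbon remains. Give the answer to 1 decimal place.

δ₀ = (0.01092274/0.01118000 − 1)×1000 = (0.976989 − 1)×1000 = -23.011‰
α − 1 = ε/1000 = -0.0034
f^(α−1) = 0.451^(-0.0034) = 1.002711
δ_res = (-23.011 + 1000) × 1.002711 − 1000 = 979.638 − 1000 = -20.36‰

-20.4‰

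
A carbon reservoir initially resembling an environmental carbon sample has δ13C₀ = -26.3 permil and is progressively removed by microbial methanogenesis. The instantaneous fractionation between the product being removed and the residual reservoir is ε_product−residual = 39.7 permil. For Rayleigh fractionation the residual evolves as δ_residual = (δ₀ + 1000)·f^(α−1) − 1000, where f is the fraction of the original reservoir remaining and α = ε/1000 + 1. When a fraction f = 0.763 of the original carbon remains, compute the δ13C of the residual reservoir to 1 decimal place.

-36.7 permil

Rayleigh residual: δ_res = (δ₀ + 1000)·f^(α−1) − 1000
α = ε/1000 + 1 = 1.03970, so α − 1 = 0.03970
f^(α−1) = 0.763^(0.03970) = 0.989319
δ_res = (-26.3 + 1000) × 0.989319 − 1000 = 963.300 − 1000 = -36.70 permil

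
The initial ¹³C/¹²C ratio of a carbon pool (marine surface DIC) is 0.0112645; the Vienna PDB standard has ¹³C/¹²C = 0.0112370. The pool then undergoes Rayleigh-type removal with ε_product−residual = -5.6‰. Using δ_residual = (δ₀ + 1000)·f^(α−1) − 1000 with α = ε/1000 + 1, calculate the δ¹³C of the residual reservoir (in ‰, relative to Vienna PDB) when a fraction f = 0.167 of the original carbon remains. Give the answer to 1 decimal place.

12.5‰

δ₀ = (0.0112645/0.0112370 − 1)×1000 = (1.002447 − 1)×1000 = 2.447‰
α − 1 = ε/1000 = -0.0056
f^(α−1) = 0.167^(-0.0056) = 1.010073
δ_res = (2.447 + 1000) × 1.010073 − 1000 = 1012.545 − 1000 = 12.54‰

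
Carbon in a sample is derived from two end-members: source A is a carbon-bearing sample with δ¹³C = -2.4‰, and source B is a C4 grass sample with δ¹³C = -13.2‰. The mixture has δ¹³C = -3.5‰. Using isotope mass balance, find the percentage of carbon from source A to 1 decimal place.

89.8%

δ_mix = f_A·δ_A + (1 − f_A)·δ_B  ⇒  f_A = (δ_mix − δ_B)/(δ_A − δ_B)
f_A = (-3.5 − (-13.2)) / (-2.4 − (-13.2))
f_A = 9.7 / 10.8 = 0.8981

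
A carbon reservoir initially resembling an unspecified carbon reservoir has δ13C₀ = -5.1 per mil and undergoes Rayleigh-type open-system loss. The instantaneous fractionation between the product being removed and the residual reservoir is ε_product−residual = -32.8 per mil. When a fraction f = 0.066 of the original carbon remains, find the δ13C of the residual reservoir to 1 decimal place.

Rayleigh residual: δ_res = (δ₀ + 1000)·f^(α−1) − 1000
α = ε/1000 + 1 = 0.96720, so α − 1 = -0.03280
f^(α−1) = 0.066^(-0.03280) = 1.093249
δ_res = (-5.1 + 1000) × 1.093249 − 1000 = 1087.673 − 1000 = 87.67 per mil

87.7 per mil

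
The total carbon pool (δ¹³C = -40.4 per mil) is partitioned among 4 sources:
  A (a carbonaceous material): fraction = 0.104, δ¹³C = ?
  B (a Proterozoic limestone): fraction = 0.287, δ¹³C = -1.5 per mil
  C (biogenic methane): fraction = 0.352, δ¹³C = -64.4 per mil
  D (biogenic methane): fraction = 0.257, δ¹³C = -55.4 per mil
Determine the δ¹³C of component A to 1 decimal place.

Isotope mass balance: δ_bulk = Σ fᵢ·δᵢ.
-40.4 = 0.104×δ_A + 0.287×(-1.5) + 0.352×(-64.4) + 0.257×(-55.4)
0.104·δ_A = -40.4 − (-37.337) = -3.063
δ_A = -3.063 / 0.104 = -29.45 per mil

-29.5 per mil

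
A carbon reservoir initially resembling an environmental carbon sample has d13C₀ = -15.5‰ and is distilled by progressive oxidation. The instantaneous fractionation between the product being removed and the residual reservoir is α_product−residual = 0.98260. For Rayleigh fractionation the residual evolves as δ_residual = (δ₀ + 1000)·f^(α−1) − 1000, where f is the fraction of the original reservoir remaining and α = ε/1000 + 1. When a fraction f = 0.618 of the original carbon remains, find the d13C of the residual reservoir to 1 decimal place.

Rayleigh residual: δ_res = (δ₀ + 1000)·f^(α−1) − 1000
α − 1 = -0.01740
f^(α−1) = 0.618^(-0.01740) = 1.008409
δ_res = (-15.5 + 1000) × 1.008409 − 1000 = 992.779 − 1000 = -7.22‰

-7.2‰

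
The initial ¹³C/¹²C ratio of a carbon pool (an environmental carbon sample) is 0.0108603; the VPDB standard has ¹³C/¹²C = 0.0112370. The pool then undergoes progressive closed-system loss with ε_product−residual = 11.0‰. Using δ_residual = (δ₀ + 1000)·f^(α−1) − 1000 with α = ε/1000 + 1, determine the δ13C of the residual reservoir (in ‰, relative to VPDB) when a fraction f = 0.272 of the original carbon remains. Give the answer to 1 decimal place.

-47.3‰

δ₀ = (0.0108603/0.0112370 − 1)×1000 = (0.966477 − 1)×1000 = -33.523‰
α − 1 = ε/1000 = 0.0110
f^(α−1) = 0.272^(0.0110) = 0.985781
δ_res = (-33.523 + 1000) × 0.985781 − 1000 = 952.734 − 1000 = -47.27‰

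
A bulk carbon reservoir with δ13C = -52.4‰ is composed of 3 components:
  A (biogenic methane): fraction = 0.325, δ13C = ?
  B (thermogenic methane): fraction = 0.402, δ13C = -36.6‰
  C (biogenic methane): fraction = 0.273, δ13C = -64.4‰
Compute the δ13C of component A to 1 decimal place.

-61.9‰

Isotope mass balance: δ_bulk = Σ fᵢ·δᵢ.
-52.4 = 0.325×δ_A + 0.402×(-36.6) + 0.273×(-64.4)
0.325·δ_A = -52.4 − (-32.294) = -20.106
δ_A = -20.106 / 0.325 = -61.86‰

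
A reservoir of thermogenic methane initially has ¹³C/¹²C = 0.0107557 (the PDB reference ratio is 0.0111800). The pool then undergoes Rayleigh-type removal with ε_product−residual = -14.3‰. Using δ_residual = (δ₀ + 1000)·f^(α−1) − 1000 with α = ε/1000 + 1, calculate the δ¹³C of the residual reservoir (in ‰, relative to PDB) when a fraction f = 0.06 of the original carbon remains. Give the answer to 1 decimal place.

1.5‰

δ₀ = (0.0107557/0.0111800 − 1)×1000 = (0.962048 − 1)×1000 = -37.952‰
α − 1 = ε/1000 = -0.0143
f^(α−1) = 0.06^(-0.0143) = 1.041052
δ_res = (-37.952 + 1000) × 1.041052 − 1000 = 1001.542 − 1000 = 1.54‰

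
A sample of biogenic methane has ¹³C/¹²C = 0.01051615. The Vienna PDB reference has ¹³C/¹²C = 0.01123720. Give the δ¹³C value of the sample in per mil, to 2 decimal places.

-64.17 per mil

δ¹³C = (R_sample / R_standard − 1) × 1000
R_sample / R_standard = 0.01051615 / 0.01123720 = 0.935834
δ¹³C = (0.935834 − 1) × 1000 = -64.166 per mil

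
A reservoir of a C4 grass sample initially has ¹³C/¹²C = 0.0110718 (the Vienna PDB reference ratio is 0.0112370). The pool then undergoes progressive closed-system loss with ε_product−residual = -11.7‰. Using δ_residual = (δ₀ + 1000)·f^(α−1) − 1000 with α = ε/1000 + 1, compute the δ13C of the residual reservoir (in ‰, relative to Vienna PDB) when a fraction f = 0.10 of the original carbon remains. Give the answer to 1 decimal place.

δ₀ = (0.0110718/0.0112370 − 1)×1000 = (0.985299 − 1)×1000 = -14.701‰
α − 1 = ε/1000 = -0.0117
f^(α−1) = 0.10^(-0.0117) = 1.027306
δ_res = (-14.701 + 1000) × 1.027306 − 1000 = 1012.204 − 1000 = 12.20‰

12.2‰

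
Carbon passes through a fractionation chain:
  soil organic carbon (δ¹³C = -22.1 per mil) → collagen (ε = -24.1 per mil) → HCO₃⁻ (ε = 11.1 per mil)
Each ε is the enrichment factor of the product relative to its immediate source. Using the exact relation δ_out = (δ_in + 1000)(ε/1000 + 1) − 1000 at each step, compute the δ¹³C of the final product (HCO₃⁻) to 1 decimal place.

-35.1 per mil

step 1: δ = (-22.10 + 1000)·(-24.1/1000 + 1) − 1000 = -45.67 per mil
step 2: δ = (-45.67 + 1000)·(11.1/1000 + 1) − 1000 = -35.07 per mil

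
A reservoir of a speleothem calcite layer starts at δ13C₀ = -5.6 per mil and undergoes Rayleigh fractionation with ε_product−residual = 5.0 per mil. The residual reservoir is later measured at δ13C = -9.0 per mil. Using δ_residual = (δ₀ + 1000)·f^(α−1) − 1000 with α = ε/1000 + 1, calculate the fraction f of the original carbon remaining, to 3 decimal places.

α − 1 = ε/1000 = 0.0050
(δ_res + 1000)/(δ₀ + 1000) = (-9.0 + 1000)/(-5.6 + 1000) = 991.0/994.4 = 0.996581
f = 0.996581^(1/0.0050) = exp(ln(0.996581)/0.0050) = exp(-0.00343/0.0050)
f = exp(-0.6850) = 0.5041

0.504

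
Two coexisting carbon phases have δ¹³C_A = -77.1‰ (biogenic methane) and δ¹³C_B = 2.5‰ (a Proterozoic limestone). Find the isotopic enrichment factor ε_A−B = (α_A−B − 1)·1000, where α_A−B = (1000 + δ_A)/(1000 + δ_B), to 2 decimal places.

α_A−B = (1000 + -77.1) / (1000 + 2.5) = 922.9 / 1002.5 = 0.920599
ε_A−B = (0.920599 − 1) × 1000 = -79.401‰
(The approximation ε ≈ δ_A − δ_B would give -79.6‰.)

-79.40‰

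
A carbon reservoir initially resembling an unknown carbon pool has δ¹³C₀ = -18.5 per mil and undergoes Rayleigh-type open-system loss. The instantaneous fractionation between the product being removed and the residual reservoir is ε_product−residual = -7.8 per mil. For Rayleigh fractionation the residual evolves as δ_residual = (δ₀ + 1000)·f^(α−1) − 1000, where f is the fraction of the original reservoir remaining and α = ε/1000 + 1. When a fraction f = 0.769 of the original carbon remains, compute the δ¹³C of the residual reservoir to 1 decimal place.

-16.5 per mil

Rayleigh residual: δ_res = (δ₀ + 1000)·f^(α−1) − 1000
α = ε/1000 + 1 = 0.99220, so α − 1 = -0.00780
f^(α−1) = 0.769^(-0.00780) = 1.002051
δ_res = (-18.5 + 1000) × 1.002051 − 1000 = 983.513 − 1000 = -16.49 per mil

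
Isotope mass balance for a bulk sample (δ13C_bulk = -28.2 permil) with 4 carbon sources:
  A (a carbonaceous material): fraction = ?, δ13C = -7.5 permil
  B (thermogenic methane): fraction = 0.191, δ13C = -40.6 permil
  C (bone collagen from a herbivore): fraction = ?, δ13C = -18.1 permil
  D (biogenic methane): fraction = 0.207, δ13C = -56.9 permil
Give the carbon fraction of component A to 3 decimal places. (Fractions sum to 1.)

Let f_A and f_C be the unknown fractions; fractions sum to 1 so f_A + f_C = 0.602.
Mass balance: Σ fᵢ·δᵢ = δ_bulk ⇒ f_A·(-7.5) + f_C·(-18.1) = -28.2 − (-19.533) = -8.667
Substitute f_C = 0.602 − f_A:
f_A·(-7.5 − -18.1) = -8.667 − 0.602×(-18.1) = 2.229
f_A = 2.229 / 10.6 = 0.2103

0.210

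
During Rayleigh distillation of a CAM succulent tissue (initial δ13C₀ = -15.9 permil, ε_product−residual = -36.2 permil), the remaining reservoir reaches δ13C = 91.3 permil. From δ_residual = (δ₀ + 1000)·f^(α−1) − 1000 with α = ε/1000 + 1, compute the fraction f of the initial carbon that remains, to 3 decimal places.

0.057

α − 1 = ε/1000 = -0.0362
(δ_res + 1000)/(δ₀ + 1000) = (91.3 + 1000)/(-15.9 + 1000) = 1091.3/984.1 = 1.108932
f = 1.108932^(1/-0.0362) = exp(ln(1.108932)/-0.0362) = exp(0.10340/-0.0362)
f = exp(-2.8563) = 0.0575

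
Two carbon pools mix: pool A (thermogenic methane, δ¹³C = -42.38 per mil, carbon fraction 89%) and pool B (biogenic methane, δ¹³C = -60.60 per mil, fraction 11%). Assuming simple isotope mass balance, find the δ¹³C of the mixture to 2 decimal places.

-44.38 per mil

δ_mix = f_A·δ_A + f_B·δ_B
δ_mix = 0.89 × (-42.38) + 0.11 × (-60.60)
δ_mix = -37.718 + -6.666 = -44.384 per mil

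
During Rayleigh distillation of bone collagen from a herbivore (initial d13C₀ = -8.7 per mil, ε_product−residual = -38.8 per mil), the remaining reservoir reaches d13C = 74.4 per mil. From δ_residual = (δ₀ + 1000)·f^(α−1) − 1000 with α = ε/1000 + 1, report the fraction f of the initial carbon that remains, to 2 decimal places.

α − 1 = ε/1000 = -0.0388
(δ_res + 1000)/(δ₀ + 1000) = (74.4 + 1000)/(-8.7 + 1000) = 1074.4/991.3 = 1.083829
f = 1.083829^(1/-0.0388) = exp(ln(1.083829)/-0.0388) = exp(0.08050/-0.0388)
f = exp(-2.0748) = 0.1256

0.13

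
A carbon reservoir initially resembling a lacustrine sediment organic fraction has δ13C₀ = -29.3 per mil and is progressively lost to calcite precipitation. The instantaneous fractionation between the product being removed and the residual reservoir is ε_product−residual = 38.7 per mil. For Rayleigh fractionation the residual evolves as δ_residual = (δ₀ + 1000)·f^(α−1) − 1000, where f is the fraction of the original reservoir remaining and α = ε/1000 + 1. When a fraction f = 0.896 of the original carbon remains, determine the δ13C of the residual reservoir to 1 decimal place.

-33.4 per mil

Rayleigh residual: δ_res = (δ₀ + 1000)·f^(α−1) − 1000
α = ε/1000 + 1 = 1.03870, so α − 1 = 0.03870
f^(α−1) = 0.896^(0.03870) = 0.995759
δ_res = (-29.3 + 1000) × 0.995759 − 1000 = 966.583 − 1000 = -33.42 per mil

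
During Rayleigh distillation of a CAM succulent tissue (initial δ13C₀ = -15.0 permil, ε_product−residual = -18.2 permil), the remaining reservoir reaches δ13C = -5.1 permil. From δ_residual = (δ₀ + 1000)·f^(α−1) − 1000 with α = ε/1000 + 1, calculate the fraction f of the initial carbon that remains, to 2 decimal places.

0.58

α − 1 = ε/1000 = -0.0182
(δ_res + 1000)/(δ₀ + 1000) = (-5.1 + 1000)/(-15.0 + 1000) = 994.9/985.0 = 1.010051
f = 1.010051^(1/-0.0182) = exp(ln(1.010051)/-0.0182) = exp(0.01000/-0.0182)
f = exp(-0.5495) = 0.5772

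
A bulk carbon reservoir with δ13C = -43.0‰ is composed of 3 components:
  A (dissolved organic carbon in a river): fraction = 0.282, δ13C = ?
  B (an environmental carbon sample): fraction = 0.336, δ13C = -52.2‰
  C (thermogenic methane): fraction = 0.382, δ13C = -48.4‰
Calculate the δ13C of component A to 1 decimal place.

-24.7‰

Isotope mass balance: δ_bulk = Σ fᵢ·δᵢ.
-43.0 = 0.282×δ_A + 0.336×(-52.2) + 0.382×(-48.4)
0.282·δ_A = -43.0 − (-36.028) = -6.972
δ_A = -6.972 / 0.282 = -24.72‰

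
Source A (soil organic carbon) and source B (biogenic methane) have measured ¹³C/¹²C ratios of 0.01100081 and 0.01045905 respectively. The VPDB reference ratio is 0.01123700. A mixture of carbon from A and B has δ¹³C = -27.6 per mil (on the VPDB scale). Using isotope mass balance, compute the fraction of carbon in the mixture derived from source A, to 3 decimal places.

δ_A = (0.01100081/0.01123700 − 1)×1000 = (0.978981 − 1)×1000 = -21.019 per mil
δ_B = (0.01045905/0.01123700 − 1)×1000 = (0.930769 − 1)×1000 = -69.231 per mil
f_A = (δ_mix − δ_B)/(δ_A − δ_B) = (-27.6 − (-69.231))/(-21.019 − (-69.231))
f_A = 41.631 / 48.212 = 0.8635

0.863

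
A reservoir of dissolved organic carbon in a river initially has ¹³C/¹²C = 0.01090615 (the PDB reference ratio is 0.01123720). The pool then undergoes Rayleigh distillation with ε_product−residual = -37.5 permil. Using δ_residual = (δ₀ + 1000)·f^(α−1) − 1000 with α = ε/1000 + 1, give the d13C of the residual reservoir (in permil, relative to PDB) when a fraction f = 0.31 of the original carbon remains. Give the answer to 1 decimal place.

14.1 permil

δ₀ = (0.01090615/0.01123720 − 1)×1000 = (0.970540 − 1)×1000 = -29.460 permil
α − 1 = ε/1000 = -0.0375
f^(α−1) = 0.31^(-0.0375) = 1.044898
δ_res = (-29.460 + 1000) × 1.044898 − 1000 = 1014.115 − 1000 = 14.12 permil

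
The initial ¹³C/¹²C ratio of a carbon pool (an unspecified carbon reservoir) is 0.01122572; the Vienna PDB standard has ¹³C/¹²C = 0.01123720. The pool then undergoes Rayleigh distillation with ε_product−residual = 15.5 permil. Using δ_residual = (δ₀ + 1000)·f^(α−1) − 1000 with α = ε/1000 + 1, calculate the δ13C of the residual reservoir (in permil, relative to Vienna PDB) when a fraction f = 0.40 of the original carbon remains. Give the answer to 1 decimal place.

-15.1 permil

δ₀ = (0.01122572/0.01123720 − 1)×1000 = (0.998978 − 1)×1000 = -1.022 permil
α − 1 = ε/1000 = 0.0155
f^(α−1) = 0.40^(0.0155) = 0.985898
δ_res = (-1.022 + 1000) × 0.985898 − 1000 = 984.891 − 1000 = -15.11 permil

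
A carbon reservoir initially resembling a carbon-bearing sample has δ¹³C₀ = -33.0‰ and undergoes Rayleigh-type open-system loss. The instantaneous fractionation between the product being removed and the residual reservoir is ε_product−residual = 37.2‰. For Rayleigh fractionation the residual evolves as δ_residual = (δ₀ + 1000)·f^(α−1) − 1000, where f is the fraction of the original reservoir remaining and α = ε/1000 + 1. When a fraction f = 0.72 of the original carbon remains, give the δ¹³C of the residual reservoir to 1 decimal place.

Rayleigh residual: δ_res = (δ₀ + 1000)·f^(α−1) − 1000
α = ε/1000 + 1 = 1.03720, so α − 1 = 0.03720
f^(α−1) = 0.72^(0.03720) = 0.987854
δ_res = (-33.0 + 1000) × 0.987854 − 1000 = 955.255 − 1000 = -44.75‰

-44.7‰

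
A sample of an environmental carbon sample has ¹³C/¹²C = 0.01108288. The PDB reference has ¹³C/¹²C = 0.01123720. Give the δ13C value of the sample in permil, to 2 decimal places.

-13.73 permil

δ13C = (R_sample / R_standard − 1) × 1000
R_sample / R_standard = 0.01108288 / 0.01123720 = 0.986267
δ13C = (0.986267 − 1) × 1000 = -13.733 permil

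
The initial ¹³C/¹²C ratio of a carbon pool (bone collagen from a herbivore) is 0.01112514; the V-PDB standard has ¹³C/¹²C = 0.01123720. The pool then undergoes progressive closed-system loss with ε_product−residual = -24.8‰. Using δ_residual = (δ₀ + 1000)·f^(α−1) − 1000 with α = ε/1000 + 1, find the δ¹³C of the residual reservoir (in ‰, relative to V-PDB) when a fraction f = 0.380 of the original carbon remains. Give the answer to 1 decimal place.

14.1‰

δ₀ = (0.01112514/0.01123720 − 1)×1000 = (0.990028 − 1)×1000 = -9.972‰
α − 1 = ε/1000 = -0.0248
f^(α−1) = 0.380^(-0.0248) = 1.024286
δ_res = (-9.972 + 1000) × 1.024286 − 1000 = 1014.072 − 1000 = 14.07‰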